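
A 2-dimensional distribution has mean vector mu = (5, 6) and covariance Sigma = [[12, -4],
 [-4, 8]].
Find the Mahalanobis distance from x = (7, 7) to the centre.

Step 1 — centre the observation: (x - mu) = (2, 1).

Step 2 — invert Sigma. det(Sigma) = 12·8 - (-4)² = 80.
  Sigma^{-1} = (1/det) · [[d, -b], [-b, a]] = [[0.1, 0.05],
 [0.05, 0.15]].

Step 3 — form the quadratic (x - mu)^T · Sigma^{-1} · (x - mu):
  Sigma^{-1} · (x - mu) = (0.25, 0.25).
  (x - mu)^T · [Sigma^{-1} · (x - mu)] = (2)·(0.25) + (1)·(0.25) = 0.75.

Step 4 — take square root: d = √(0.75) ≈ 0.866.

d(x, mu) = √(0.75) ≈ 0.866


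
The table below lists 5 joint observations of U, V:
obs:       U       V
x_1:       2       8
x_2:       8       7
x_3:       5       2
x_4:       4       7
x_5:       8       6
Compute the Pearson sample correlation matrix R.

Step 1 — column means:
  mean(U) = (2 + 8 + 5 + 4 + 8) / 5 = 27/5 = 5.4
  mean(V) = (8 + 7 + 2 + 7 + 6) / 5 = 30/5 = 6

Step 2 — sample variances and covariances s[i,j] = (1/(n-1)) · Σ_k (x_{k,i} - mean_i) · (x_{k,j} - mean_j), with n-1 = 4:
  s[U,U] = ((-3.4)·(-3.4) + (2.6)·(2.6) + (-0.4)·(-0.4) + (-1.4)·(-1.4) + (2.6)·(2.6)) / 4 = 27.2/4 = 6.8
  s[U,V] = ((-3.4)·(2) + (2.6)·(1) + (-0.4)·(-4) + (-1.4)·(1) + (2.6)·(0)) / 4 = -4/4 = -1
  s[V,V] = ((2)·(2) + (1)·(1) + (-4)·(-4) + (1)·(1) + (0)·(0)) / 4 = 22/4 = 5.5
  Sample standard deviations s_i = √(s[i,i]):
  s(U) = √(6.8) = 2.6077
  s(V) = √(5.5) = 2.3452

Step 3 — r_{ij} = s_{ij} / (s_i · s_j):
  r[U,U] = 1 (diagonal).
  r[U,V] = -1 / (2.6077 · 2.3452) = -1 / 6.1156 = -0.1635
  r[V,V] = 1 (diagonal).

R is symmetric with unit diagonal. Assembling:

R = [[1, -0.1635],
 [-0.1635, 1]]


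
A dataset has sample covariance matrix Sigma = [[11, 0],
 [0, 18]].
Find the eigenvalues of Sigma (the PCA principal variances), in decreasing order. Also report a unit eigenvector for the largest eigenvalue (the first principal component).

Step 1 — characteristic polynomial of 2×2 Sigma:
  det(Sigma - λI) = λ² - trace · λ + det = 0.
  trace = 11 + 18 = 29, det = 11·18 - (0)² = 198.
Step 2 — discriminant:
  Δ = trace² - 4·det = 841 - 792 = 49.
Step 3 — eigenvalues:
  λ = (trace ± √Δ)/2 = (29 ± 7)/2,
  λ_1 = 18,  λ_2 = 11.

Step 4 — unit eigenvector for λ_1: Sigma is diagonal, so its eigenvectors are the coordinate axes. λ_1 = 18 is the diagonal entry on the second coordinate axis, hence
  v_1 = (0, 1) (||v_1|| = 1).

λ_1 = 18,  λ_2 = 11;  v_1 ≈ (0, 1)


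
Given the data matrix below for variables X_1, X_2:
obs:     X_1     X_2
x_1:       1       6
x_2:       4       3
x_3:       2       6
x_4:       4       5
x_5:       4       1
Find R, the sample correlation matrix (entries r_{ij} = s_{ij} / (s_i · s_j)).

Step 1 — column means:
  mean(X_1) = (1 + 4 + 2 + 4 + 4) / 5 = 15/5 = 3
  mean(X_2) = (6 + 3 + 6 + 5 + 1) / 5 = 21/5 = 4.2

Step 2 — sample variances and covariances s[i,j] = (1/(n-1)) · Σ_k (x_{k,i} - mean_i) · (x_{k,j} - mean_j), with n-1 = 4:
  s[X_1,X_1] = ((-2)·(-2) + (1)·(1) + (-1)·(-1) + (1)·(1) + (1)·(1)) / 4 = 8/4 = 2
  s[X_1,X_2] = ((-2)·(1.8) + (1)·(-1.2) + (-1)·(1.8) + (1)·(0.8) + (1)·(-3.2)) / 4 = -9/4 = -2.25
  s[X_2,X_2] = ((1.8)·(1.8) + (-1.2)·(-1.2) + (1.8)·(1.8) + (0.8)·(0.8) + (-3.2)·(-3.2)) / 4 = 18.8/4 = 4.7
  Sample standard deviations s_i = √(s[i,i]):
  s(X_1) = √(2) = 1.4142
  s(X_2) = √(4.7) = 2.1679

Step 3 — r_{ij} = s_{ij} / (s_i · s_j):
  r[X_1,X_1] = 1 (diagonal).
  r[X_1,X_2] = -2.25 / (1.4142 · 2.1679) = -2.25 / 3.0659 = -0.7339
  r[X_2,X_2] = 1 (diagonal).

R is symmetric with unit diagonal. Assembling:

R = [[1, -0.7339],
 [-0.7339, 1]]


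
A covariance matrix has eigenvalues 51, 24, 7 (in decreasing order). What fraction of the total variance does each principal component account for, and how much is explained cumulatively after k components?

Step 1 — total variance = trace(Sigma) = Σ λ_i = 51 + 24 + 7 = 82.

Step 2 — fraction explained by component i = λ_i / Σ λ:
  PC1: 51/82 = 0.622
  PC2: 24/82 = 0.2927
  PC3: 7/82 = 0.0854

Step 3 — cumulative fraction after k components = (λ_1 + ... + λ_k) / Σ λ:
  k = 1: 51/82 = 0.622
  k = 2: (51 + 24)/82 = 75/82 = 0.9146
  k = 3: (51 + 24 + 7)/82 = 82/82 = 1

Summary (fraction, with percent):

explained: PC1 0.622 (62.2%), PC2 0.2927 (29.27%), PC3 0.0854 (8.54%);  cumulative: 0.622, 0.9146, 1


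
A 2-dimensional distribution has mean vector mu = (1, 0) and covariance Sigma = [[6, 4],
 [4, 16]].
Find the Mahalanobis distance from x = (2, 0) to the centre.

Step 1 — centre the observation: (x - mu) = (1, 0).

Step 2 — invert Sigma. det(Sigma) = 6·16 - (4)² = 80.
  Sigma^{-1} = (1/det) · [[d, -b], [-b, a]] = [[0.2, -0.05],
 [-0.05, 0.075]].

Step 3 — form the quadratic (x - mu)^T · Sigma^{-1} · (x - mu):
  Sigma^{-1} · (x - mu) = (0.2, -0.05).
  (x - mu)^T · [Sigma^{-1} · (x - mu)] = (1)·(0.2) + (0)·(-0.05) = 0.2.

Step 4 — take square root: d = √(0.2) ≈ 0.4472.

d(x, mu) = √(0.2) ≈ 0.4472


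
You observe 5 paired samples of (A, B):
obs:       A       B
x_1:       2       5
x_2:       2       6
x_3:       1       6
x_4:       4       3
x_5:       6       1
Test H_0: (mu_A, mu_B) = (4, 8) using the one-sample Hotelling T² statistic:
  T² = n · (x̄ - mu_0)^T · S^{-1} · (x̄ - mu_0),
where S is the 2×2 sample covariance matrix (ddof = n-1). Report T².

Step 1 — sample mean vector:
  mean(A) = (2 + 2 + 1 + 4 + 6) / 5 = 15/5 = 3
  mean(B) = (5 + 6 + 6 + 3 + 1) / 5 = 21/5 = 4.2
  x̄ = (3, 4.2),  deviation x̄ - mu_0 = (3, 4.2) - (4, 8) = (-1, -3.8).

Step 2 — sample covariance matrix, S[i,j] = (1/(n-1)) · Σ_k (x_{k,i} - mean_i) · (x_{k,j} - mean_j), divisor n-1 = 4:
  S[A,A] = ((-1)·(-1) + (-1)·(-1) + (-2)·(-2) + (1)·(1) + (3)·(3)) / 4 = 16/4 = 4
  S[A,B] = ((-1)·(0.8) + (-1)·(1.8) + (-2)·(1.8) + (1)·(-1.2) + (3)·(-3.2)) / 4 = -17/4 = -4.25
  S[B,B] = ((0.8)·(0.8) + (1.8)·(1.8) + (1.8)·(1.8) + (-1.2)·(-1.2) + (-3.2)·(-3.2)) / 4 = 18.8/4 = 4.7
  S = [[4, -4.25],
 [-4.25, 4.7]].

Step 3 — invert S. det(S) = 4·4.7 - (-4.25)² = 0.7375.
  S^{-1} = (1/det) · [[d, -b], [-b, a]] = [[6.3729, 5.7627],
 [5.7627, 5.4237]].

Step 4 — quadratic form (x̄ - mu_0)^T · S^{-1} · (x̄ - mu_0):
  S^{-1} · (x̄ - mu_0) = (-28.2712, -26.3729),
  (x̄ - mu_0)^T · [...] = (-1)·(-28.2712) + (-3.8)·(-26.3729) = 128.4881.

Step 5 — scale by n: T² = 5 · 128.4881 = 642.4407.

T² ≈ 642.4407


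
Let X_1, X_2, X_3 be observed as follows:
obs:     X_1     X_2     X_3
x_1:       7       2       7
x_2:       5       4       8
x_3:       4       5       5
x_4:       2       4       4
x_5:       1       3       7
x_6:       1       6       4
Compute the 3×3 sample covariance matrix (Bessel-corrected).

Step 1 — column means:
  mean(X_1) = (7 + 5 + 4 + 2 + 1 + 1) / 6 = 20/6 = 3.3333
  mean(X_2) = (2 + 4 + 5 + 4 + 3 + 6) / 6 = 24/6 = 4
  mean(X_3) = (7 + 8 + 5 + 4 + 7 + 4) / 6 = 35/6 = 5.8333

Step 2 — sample covariance S[i,j] = (1/(n-1)) · Σ_k (x_{k,i} - mean_i) · (x_{k,j} - mean_j), with n-1 = 5.
  S[X_1,X_1] = ((3.6667)·(3.6667) + (1.6667)·(1.6667) + (0.6667)·(0.6667) + (-1.3333)·(-1.3333) + (-2.3333)·(-2.3333) + (-2.3333)·(-2.3333)) / 5 = 29.3333/5 = 5.8667
  S[X_1,X_2] = ((3.6667)·(-2) + (1.6667)·(0) + (0.6667)·(1) + (-1.3333)·(0) + (-2.3333)·(-1) + (-2.3333)·(2)) / 5 = -9/5 = -1.8
  S[X_1,X_3] = ((3.6667)·(1.1667) + (1.6667)·(2.1667) + (0.6667)·(-0.8333) + (-1.3333)·(-1.8333) + (-2.3333)·(1.1667) + (-2.3333)·(-1.8333)) / 5 = 11.3333/5 = 2.2667
  S[X_2,X_2] = ((-2)·(-2) + (0)·(0) + (1)·(1) + (0)·(0) + (-1)·(-1) + (2)·(2)) / 5 = 10/5 = 2
  S[X_2,X_3] = ((-2)·(1.1667) + (0)·(2.1667) + (1)·(-0.8333) + (0)·(-1.8333) + (-1)·(1.1667) + (2)·(-1.8333)) / 5 = -8/5 = -1.6
  S[X_3,X_3] = ((1.1667)·(1.1667) + (2.1667)·(2.1667) + (-0.8333)·(-0.8333) + (-1.8333)·(-1.8333) + (1.1667)·(1.1667) + (-1.8333)·(-1.8333)) / 5 = 14.8333/5 = 2.9667

S is symmetric (S[j,i] = S[i,j]). Assembling:

S = [[5.8667, -1.8, 2.2667],
 [-1.8, 2, -1.6],
 [2.2667, -1.6, 2.9667]]


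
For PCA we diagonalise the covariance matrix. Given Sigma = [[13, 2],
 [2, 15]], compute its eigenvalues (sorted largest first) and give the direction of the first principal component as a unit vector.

Step 1 — characteristic polynomial of 2×2 Sigma:
  det(Sigma - λI) = λ² - trace · λ + det = 0.
  trace = 13 + 15 = 28, det = 13·15 - (2)² = 191.
Step 2 — discriminant:
  Δ = trace² - 4·det = 784 - 764 = 20.
Step 3 — eigenvalues:
  λ = (trace ± √Δ)/2 = (28 ± 4.4721)/2,
  λ_1 = 16.2361,  λ_2 = 11.7639.

Step 4 — unit eigenvector for λ_1: solve (Sigma - λ_1 I)v = 0. First row:
  (13 - 16.2361)·v_x + (2)·v_y = 0, i.e. (-3.2361)·v_x + (2)·v_y = 0,
  so v ∝ (b, λ_1 - a) = (2, 3.2361) = u.
  ||u|| = √((2)² + (3.2361)²) = √(14.4721) ≈ 3.8042,
  v_1 = u/||u|| ≈ (0.5257, 0.8507) (||v_1|| = 1).

λ_1 = 16.2361,  λ_2 = 11.7639;  v_1 ≈ (0.5257, 0.8507)


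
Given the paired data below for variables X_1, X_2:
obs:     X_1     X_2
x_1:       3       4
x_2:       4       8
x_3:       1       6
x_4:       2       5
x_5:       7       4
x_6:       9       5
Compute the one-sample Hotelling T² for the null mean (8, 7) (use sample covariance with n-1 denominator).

Step 1 — sample mean vector:
  mean(X_1) = (3 + 4 + 1 + 2 + 7 + 9) / 6 = 26/6 = 4.3333
  mean(X_2) = (4 + 8 + 6 + 5 + 4 + 5) / 6 = 32/6 = 5.3333
  x̄ = (4.3333, 5.3333),  deviation x̄ - mu_0 = (4.3333, 5.3333) - (8, 7) = (-3.6667, -1.6667).

Step 2 — sample covariance matrix, S[i,j] = (1/(n-1)) · Σ_k (x_{k,i} - mean_i) · (x_{k,j} - mean_j), divisor n-1 = 5:
  S[X_1,X_1] = ((-1.3333)·(-1.3333) + (-0.3333)·(-0.3333) + (-3.3333)·(-3.3333) + (-2.3333)·(-2.3333) + (2.6667)·(2.6667) + (4.6667)·(4.6667)) / 5 = 47.3333/5 = 9.4667
  S[X_1,X_2] = ((-1.3333)·(-1.3333) + (-0.3333)·(2.6667) + (-3.3333)·(0.6667) + (-2.3333)·(-0.3333) + (2.6667)·(-1.3333) + (4.6667)·(-0.3333)) / 5 = -5.6667/5 = -1.1333
  S[X_2,X_2] = ((-1.3333)·(-1.3333) + (2.6667)·(2.6667) + (0.6667)·(0.6667) + (-0.3333)·(-0.3333) + (-1.3333)·(-1.3333) + (-0.3333)·(-0.3333)) / 5 = 11.3333/5 = 2.2667
  S = [[9.4667, -1.1333],
 [-1.1333, 2.2667]].

Step 3 — invert S. det(S) = 9.4667·2.2667 - (-1.1333)² = 20.1733.
  S^{-1} = (1/det) · [[d, -b], [-b, a]] = [[0.1124, 0.0562],
 [0.0562, 0.4693]].

Step 4 — quadratic form (x̄ - mu_0)^T · S^{-1} · (x̄ - mu_0):
  S^{-1} · (x̄ - mu_0) = (-0.5056, -0.9881),
  (x̄ - mu_0)^T · [...] = (-3.6667)·(-0.5056) + (-1.6667)·(-0.9881) = 3.5008.

Step 5 — scale by n: T² = 6 · 3.5008 = 21.0046.

T² ≈ 21.0046


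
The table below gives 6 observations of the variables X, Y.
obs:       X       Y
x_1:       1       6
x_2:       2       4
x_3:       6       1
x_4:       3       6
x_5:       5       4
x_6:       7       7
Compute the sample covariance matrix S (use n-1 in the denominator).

Step 1 — column means:
  mean(X) = (1 + 2 + 6 + 3 + 5 + 7) / 6 = 24/6 = 4
  mean(Y) = (6 + 4 + 1 + 6 + 4 + 7) / 6 = 28/6 = 4.6667

Step 2 — sample covariance S[i,j] = (1/(n-1)) · Σ_k (x_{k,i} - mean_i) · (x_{k,j} - mean_j), with n-1 = 5.
  S[X,X] = ((-3)·(-3) + (-2)·(-2) + (2)·(2) + (-1)·(-1) + (1)·(1) + (3)·(3)) / 5 = 28/5 = 5.6
  S[X,Y] = ((-3)·(1.3333) + (-2)·(-0.6667) + (2)·(-3.6667) + (-1)·(1.3333) + (1)·(-0.6667) + (3)·(2.3333)) / 5 = -5/5 = -1
  S[Y,Y] = ((1.3333)·(1.3333) + (-0.6667)·(-0.6667) + (-3.6667)·(-3.6667) + (1.3333)·(1.3333) + (-0.6667)·(-0.6667) + (2.3333)·(2.3333)) / 5 = 23.3333/5 = 4.6667

S is symmetric (S[j,i] = S[i,j]). Assembling:

S = [[5.6, -1],
 [-1, 4.6667]]


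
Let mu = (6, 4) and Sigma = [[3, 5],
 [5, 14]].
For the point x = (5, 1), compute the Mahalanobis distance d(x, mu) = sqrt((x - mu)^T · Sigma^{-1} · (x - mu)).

Step 1 — centre the observation: (x - mu) = (-1, -3).

Step 2 — invert Sigma. det(Sigma) = 3·14 - (5)² = 17.
  Sigma^{-1} = (1/det) · [[d, -b], [-b, a]] = [[0.8235, -0.2941],
 [-0.2941, 0.1765]].

Step 3 — form the quadratic (x - mu)^T · Sigma^{-1} · (x - mu):
  Sigma^{-1} · (x - mu) = (0.0588, -0.2353).
  (x - mu)^T · [Sigma^{-1} · (x - mu)] = (-1)·(0.0588) + (-3)·(-0.2353) = 0.6471.

Step 4 — take square root: d = √(0.6471) ≈ 0.8044.

d(x, mu) = √(0.6471) ≈ 0.8044


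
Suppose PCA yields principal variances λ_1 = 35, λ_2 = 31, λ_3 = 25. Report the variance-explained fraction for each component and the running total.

Step 1 — total variance = trace(Sigma) = Σ λ_i = 35 + 31 + 25 = 91.

Step 2 — fraction explained by component i = λ_i / Σ λ:
  PC1: 35/91 = 0.3846
  PC2: 31/91 = 0.3407
  PC3: 25/91 = 0.2747

Step 3 — cumulative fraction after k components = (λ_1 + ... + λ_k) / Σ λ:
  k = 1: 35/91 = 0.3846
  k = 2: (35 + 31)/91 = 66/91 = 0.7253
  k = 3: (35 + 31 + 25)/91 = 91/91 = 1

Summary (fraction, with percent):

explained: PC1 0.3846 (38.46%), PC2 0.3407 (34.07%), PC3 0.2747 (27.47%);  cumulative: 0.3846, 0.7253, 1


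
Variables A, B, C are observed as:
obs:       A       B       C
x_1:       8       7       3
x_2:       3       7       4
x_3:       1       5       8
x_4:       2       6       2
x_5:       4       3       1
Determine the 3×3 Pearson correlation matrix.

Step 1 — column means:
  mean(A) = (8 + 3 + 1 + 2 + 4) / 5 = 18/5 = 3.6
  mean(B) = (7 + 7 + 5 + 6 + 3) / 5 = 28/5 = 5.6
  mean(C) = (3 + 4 + 8 + 2 + 1) / 5 = 18/5 = 3.6

Step 2 — sample variances and covariances s[i,j] = (1/(n-1)) · Σ_k (x_{k,i} - mean_i) · (x_{k,j} - mean_j), with n-1 = 4:
  s[A,A] = ((4.4)·(4.4) + (-0.6)·(-0.6) + (-2.6)·(-2.6) + (-1.6)·(-1.6) + (0.4)·(0.4)) / 4 = 29.2/4 = 7.3
  s[A,B] = ((4.4)·(1.4) + (-0.6)·(1.4) + (-2.6)·(-0.6) + (-1.6)·(0.4) + (0.4)·(-2.6)) / 4 = 5.2/4 = 1.3
  s[A,C] = ((4.4)·(-0.6) + (-0.6)·(0.4) + (-2.6)·(4.4) + (-1.6)·(-1.6) + (0.4)·(-2.6)) / 4 = -12.8/4 = -3.2
  s[B,B] = ((1.4)·(1.4) + (1.4)·(1.4) + (-0.6)·(-0.6) + (0.4)·(0.4) + (-2.6)·(-2.6)) / 4 = 11.2/4 = 2.8
  s[B,C] = ((1.4)·(-0.6) + (1.4)·(0.4) + (-0.6)·(4.4) + (0.4)·(-1.6) + (-2.6)·(-2.6)) / 4 = 3.2/4 = 0.8
  s[C,C] = ((-0.6)·(-0.6) + (0.4)·(0.4) + (4.4)·(4.4) + (-1.6)·(-1.6) + (-2.6)·(-2.6)) / 4 = 29.2/4 = 7.3
  Sample standard deviations s_i = √(s[i,i]):
  s(A) = √(7.3) = 2.7019
  s(B) = √(2.8) = 1.6733
  s(C) = √(7.3) = 2.7019

Step 3 — r_{ij} = s_{ij} / (s_i · s_j):
  r[A,A] = 1 (diagonal).
  r[A,B] = 1.3 / (2.7019 · 1.6733) = 1.3 / 4.5211 = 0.2875
  r[A,C] = -3.2 / (2.7019 · 2.7019) = -3.2 / 7.3 = -0.4384
  r[B,B] = 1 (diagonal).
  r[B,C] = 0.8 / (1.6733 · 2.7019) = 0.8 / 4.5211 = 0.1769
  r[C,C] = 1 (diagonal).

R is symmetric with unit diagonal. Assembling:

R = [[1, 0.2875, -0.4384],
 [0.2875, 1, 0.1769],
 [-0.4384, 0.1769, 1]]


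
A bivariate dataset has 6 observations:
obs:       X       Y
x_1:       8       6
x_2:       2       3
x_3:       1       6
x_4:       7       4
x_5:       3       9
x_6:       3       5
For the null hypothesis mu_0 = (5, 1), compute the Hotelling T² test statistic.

Step 1 — sample mean vector:
  mean(X) = (8 + 2 + 1 + 7 + 3 + 3) / 6 = 24/6 = 4
  mean(Y) = (6 + 3 + 6 + 4 + 9 + 5) / 6 = 33/6 = 5.5
  x̄ = (4, 5.5),  deviation x̄ - mu_0 = (4, 5.5) - (5, 1) = (-1, 4.5).

Step 2 — sample covariance matrix, S[i,j] = (1/(n-1)) · Σ_k (x_{k,i} - mean_i) · (x_{k,j} - mean_j), divisor n-1 = 5:
  S[X,X] = ((4)·(4) + (-2)·(-2) + (-3)·(-3) + (3)·(3) + (-1)·(-1) + (-1)·(-1)) / 5 = 40/5 = 8
  S[X,Y] = ((4)·(0.5) + (-2)·(-2.5) + (-3)·(0.5) + (3)·(-1.5) + (-1)·(3.5) + (-1)·(-0.5)) / 5 = -2/5 = -0.4
  S[Y,Y] = ((0.5)·(0.5) + (-2.5)·(-2.5) + (0.5)·(0.5) + (-1.5)·(-1.5) + (3.5)·(3.5) + (-0.5)·(-0.5)) / 5 = 21.5/5 = 4.3
  S = [[8, -0.4],
 [-0.4, 4.3]].

Step 3 — invert S. det(S) = 8·4.3 - (-0.4)² = 34.24.
  S^{-1} = (1/det) · [[d, -b], [-b, a]] = [[0.1256, 0.0117],
 [0.0117, 0.2336]].

Step 4 — quadratic form (x̄ - mu_0)^T · S^{-1} · (x̄ - mu_0):
  S^{-1} · (x̄ - mu_0) = (-0.073, 1.0397),
  (x̄ - mu_0)^T · [...] = (-1)·(-0.073) + (4.5)·(1.0397) = 4.7518.

Step 5 — scale by n: T² = 6 · 4.7518 = 28.5105.

T² ≈ 28.5105


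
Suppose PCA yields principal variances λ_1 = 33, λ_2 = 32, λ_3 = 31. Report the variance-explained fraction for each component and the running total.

Step 1 — total variance = trace(Sigma) = Σ λ_i = 33 + 32 + 31 = 96.

Step 2 — fraction explained by component i = λ_i / Σ λ:
  PC1: 33/96 = 0.3438
  PC2: 32/96 = 0.3333
  PC3: 31/96 = 0.3229

Step 3 — cumulative fraction after k components = (λ_1 + ... + λ_k) / Σ λ:
  k = 1: 33/96 = 0.3438
  k = 2: (33 + 32)/96 = 65/96 = 0.6771
  k = 3: (33 + 32 + 31)/96 = 96/96 = 1

Summary (fraction, with percent):

explained: PC1 0.3438 (34.38%), PC2 0.3333 (33.33%), PC3 0.3229 (32.29%);  cumulative: 0.3438, 0.6771, 1


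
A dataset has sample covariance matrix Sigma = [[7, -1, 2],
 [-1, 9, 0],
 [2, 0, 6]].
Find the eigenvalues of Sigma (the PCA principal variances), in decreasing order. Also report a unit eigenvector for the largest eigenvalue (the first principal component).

Step 1 — characteristic polynomial p(λ) = det(λI - Sigma) = λ³ - tr·λ² + c_1·λ - det, where tr = trace, c_1 = sum of the principal 2×2 minors, det = det(Sigma):
  tr = 7 + 9 + 6 = 22,
  c_1 = (7·9 - (-1)²) + (7·6 - (2)²) + (9·6 - (0)²) = 62 + 38 + 54 = 154,
  det = 7·(9·6 - (0)²) - (-1)·((-1)·6 - (0)·(2)) + (2)·((-1)·(0) - 9·(2)) = 7·(54) - (-1)·(-6) + (2)·(-18) = 336.
  So p(λ) = λ³ - 22λ² + 154λ - 336.
Step 2 — look for an integer root (rational root theorem: any rational root is an integer divisor of 336). Testing λ = 8:
  p(8) = 512 - 1408 + 1232 - 336 = 0  ✓
  Dividing out (λ - 8): p(λ) = (λ - 8)(λ² - 14λ + 42).
Step 3 — remaining eigenvalues from the quadratic λ² - 14λ + 42 = 0:
  Δ = 14² - 4·42 = 196 - 168 = 28,  λ = (14 ± √28)/2 = (14 ± 5.2915)/2 ≈ 9.6458 or 4.3542.
  Sorted: λ_1 = 9.6458,  λ_2 = 8,  λ_3 = 4.3542  (check: sum = 22 = tr ✓).

Step 4 — unit eigenvector for λ_1 ≈ 9.6458: v spans the null space of (Sigma - λ_1 I), whose rows are
  r_1 = (-2.6458, -1, 2),  r_2 = (-1, -0.6458, 0),  r_3 = (2, 0, -3.6458).
  v is orthogonal to every row, so take v ∝ r_1 × r_2 = ((-1)·(0) - (2)·(-0.6458), (2)·(-1) - (-2.6458)·(0), (-2.6458)·(-0.6458) - (-1)·(-1)) ≈ (1.2915, -2, 0.7085).
  Let u = (1.2915, -2, 0.7085).
  ||u|| = √((1.2915)² + (-2)² + (0.7085)²) = √(6.1699) ≈ 2.4839,  v_1 = u/||u|| ≈ (0.5199, -0.8052, 0.2852) (||v_1|| = 1).

λ_1 = 9.6458,  λ_2 = 8,  λ_3 = 4.3542;  v_1 ≈ (0.5199, -0.8052, 0.2852)


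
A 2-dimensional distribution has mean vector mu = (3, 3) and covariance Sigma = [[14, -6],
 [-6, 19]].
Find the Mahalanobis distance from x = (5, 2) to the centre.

Step 1 — centre the observation: (x - mu) = (2, -1).

Step 2 — invert Sigma. det(Sigma) = 14·19 - (-6)² = 230.
  Sigma^{-1} = (1/det) · [[d, -b], [-b, a]] = [[0.0826, 0.0261],
 [0.0261, 0.0609]].

Step 3 — form the quadratic (x - mu)^T · Sigma^{-1} · (x - mu):
  Sigma^{-1} · (x - mu) = (0.1391, -0.0087).
  (x - mu)^T · [Sigma^{-1} · (x - mu)] = (2)·(0.1391) + (-1)·(-0.0087) = 0.287.

Step 4 — take square root: d = √(0.287) ≈ 0.5357.

d(x, mu) = √(0.287) ≈ 0.5357


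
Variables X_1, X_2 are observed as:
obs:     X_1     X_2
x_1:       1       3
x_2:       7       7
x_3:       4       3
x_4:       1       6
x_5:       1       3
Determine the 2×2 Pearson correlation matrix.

Step 1 — column means:
  mean(X_1) = (1 + 7 + 4 + 1 + 1) / 5 = 14/5 = 2.8
  mean(X_2) = (3 + 7 + 3 + 6 + 3) / 5 = 22/5 = 4.4

Step 2 — sample variances and covariances s[i,j] = (1/(n-1)) · Σ_k (x_{k,i} - mean_i) · (x_{k,j} - mean_j), with n-1 = 4:
  s[X_1,X_1] = ((-1.8)·(-1.8) + (4.2)·(4.2) + (1.2)·(1.2) + (-1.8)·(-1.8) + (-1.8)·(-1.8)) / 4 = 28.8/4 = 7.2
  s[X_1,X_2] = ((-1.8)·(-1.4) + (4.2)·(2.6) + (1.2)·(-1.4) + (-1.8)·(1.6) + (-1.8)·(-1.4)) / 4 = 11.4/4 = 2.85
  s[X_2,X_2] = ((-1.4)·(-1.4) + (2.6)·(2.6) + (-1.4)·(-1.4) + (1.6)·(1.6) + (-1.4)·(-1.4)) / 4 = 15.2/4 = 3.8
  Sample standard deviations s_i = √(s[i,i]):
  s(X_1) = √(7.2) = 2.6833
  s(X_2) = √(3.8) = 1.9494

Step 3 — r_{ij} = s_{ij} / (s_i · s_j):
  r[X_1,X_1] = 1 (diagonal).
  r[X_1,X_2] = 2.85 / (2.6833 · 1.9494) = 2.85 / 5.2307 = 0.5449
  r[X_2,X_2] = 1 (diagonal).

R is symmetric with unit diagonal. Assembling:

R = [[1, 0.5449],
 [0.5449, 1]]


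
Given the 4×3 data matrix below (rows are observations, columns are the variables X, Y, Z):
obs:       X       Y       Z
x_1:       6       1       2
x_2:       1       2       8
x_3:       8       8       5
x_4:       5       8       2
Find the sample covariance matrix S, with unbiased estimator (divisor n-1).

Step 1 — column means:
  mean(X) = (6 + 1 + 8 + 5) / 4 = 20/4 = 5
  mean(Y) = (1 + 2 + 8 + 8) / 4 = 19/4 = 4.75
  mean(Z) = (2 + 8 + 5 + 2) / 4 = 17/4 = 4.25

Step 2 — sample covariance S[i,j] = (1/(n-1)) · Σ_k (x_{k,i} - mean_i) · (x_{k,j} - mean_j), with n-1 = 3.
  S[X,X] = ((1)·(1) + (-4)·(-4) + (3)·(3) + (0)·(0)) / 3 = 26/3 = 8.6667
  S[X,Y] = ((1)·(-3.75) + (-4)·(-2.75) + (3)·(3.25) + (0)·(3.25)) / 3 = 17/3 = 5.6667
  S[X,Z] = ((1)·(-2.25) + (-4)·(3.75) + (3)·(0.75) + (0)·(-2.25)) / 3 = -15/3 = -5
  S[Y,Y] = ((-3.75)·(-3.75) + (-2.75)·(-2.75) + (3.25)·(3.25) + (3.25)·(3.25)) / 3 = 42.75/3 = 14.25
  S[Y,Z] = ((-3.75)·(-2.25) + (-2.75)·(3.75) + (3.25)·(0.75) + (3.25)·(-2.25)) / 3 = -6.75/3 = -2.25
  S[Z,Z] = ((-2.25)·(-2.25) + (3.75)·(3.75) + (0.75)·(0.75) + (-2.25)·(-2.25)) / 3 = 24.75/3 = 8.25

S is symmetric (S[j,i] = S[i,j]). Assembling:

S = [[8.6667, 5.6667, -5],
 [5.6667, 14.25, -2.25],
 [-5, -2.25, 8.25]]


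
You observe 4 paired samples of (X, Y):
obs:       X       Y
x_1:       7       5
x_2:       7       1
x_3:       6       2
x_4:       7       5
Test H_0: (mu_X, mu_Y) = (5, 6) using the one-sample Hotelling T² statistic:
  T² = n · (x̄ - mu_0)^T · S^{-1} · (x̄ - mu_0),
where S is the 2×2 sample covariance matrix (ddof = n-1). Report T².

Step 1 — sample mean vector:
  mean(X) = (7 + 7 + 6 + 7) / 4 = 27/4 = 6.75
  mean(Y) = (5 + 1 + 2 + 5) / 4 = 13/4 = 3.25
  x̄ = (6.75, 3.25),  deviation x̄ - mu_0 = (6.75, 3.25) - (5, 6) = (1.75, -2.75).

Step 2 — sample covariance matrix, S[i,j] = (1/(n-1)) · Σ_k (x_{k,i} - mean_i) · (x_{k,j} - mean_j), divisor n-1 = 3:
  S[X,X] = ((0.25)·(0.25) + (0.25)·(0.25) + (-0.75)·(-0.75) + (0.25)·(0.25)) / 3 = 0.75/3 = 0.25
  S[X,Y] = ((0.25)·(1.75) + (0.25)·(-2.25) + (-0.75)·(-1.25) + (0.25)·(1.75)) / 3 = 1.25/3 = 0.4167
  S[Y,Y] = ((1.75)·(1.75) + (-2.25)·(-2.25) + (-1.25)·(-1.25) + (1.75)·(1.75)) / 3 = 12.75/3 = 4.25
  S = [[0.25, 0.4167],
 [0.4167, 4.25]].

Step 3 — invert S. det(S) = 0.25·4.25 - (0.4167)² = 0.8889.
  S^{-1} = (1/det) · [[d, -b], [-b, a]] = [[4.7812, -0.4688],
 [-0.4687, 0.2812]].

Step 4 — quadratic form (x̄ - mu_0)^T · S^{-1} · (x̄ - mu_0):
  S^{-1} · (x̄ - mu_0) = (9.6562, -1.5937),
  (x̄ - mu_0)^T · [...] = (1.75)·(9.6562) + (-2.75)·(-1.5937) = 21.2812.

Step 5 — scale by n: T² = 4 · 21.2812 = 85.125.

T² ≈ 85.125


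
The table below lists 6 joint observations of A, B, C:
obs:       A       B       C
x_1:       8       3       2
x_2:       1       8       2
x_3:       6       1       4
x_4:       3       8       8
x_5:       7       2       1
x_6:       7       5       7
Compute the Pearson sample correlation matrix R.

Step 1 — column means:
  mean(A) = (8 + 1 + 6 + 3 + 7 + 7) / 6 = 32/6 = 5.3333
  mean(B) = (3 + 8 + 1 + 8 + 2 + 5) / 6 = 27/6 = 4.5
  mean(C) = (2 + 2 + 4 + 8 + 1 + 7) / 6 = 24/6 = 4

Step 2 — sample variances and covariances s[i,j] = (1/(n-1)) · Σ_k (x_{k,i} - mean_i) · (x_{k,j} - mean_j), with n-1 = 5:
  s[A,A] = ((2.6667)·(2.6667) + (-4.3333)·(-4.3333) + (0.6667)·(0.6667) + (-2.3333)·(-2.3333) + (1.6667)·(1.6667) + (1.6667)·(1.6667)) / 5 = 37.3333/5 = 7.4667
  s[A,B] = ((2.6667)·(-1.5) + (-4.3333)·(3.5) + (0.6667)·(-3.5) + (-2.3333)·(3.5) + (1.6667)·(-2.5) + (1.6667)·(0.5)) / 5 = -33/5 = -6.6
  s[A,C] = ((2.6667)·(-2) + (-4.3333)·(-2) + (0.6667)·(0) + (-2.3333)·(4) + (1.6667)·(-3) + (1.6667)·(3)) / 5 = -6/5 = -1.2
  s[B,B] = ((-1.5)·(-1.5) + (3.5)·(3.5) + (-3.5)·(-3.5) + (3.5)·(3.5) + (-2.5)·(-2.5) + (0.5)·(0.5)) / 5 = 45.5/5 = 9.1
  s[B,C] = ((-1.5)·(-2) + (3.5)·(-2) + (-3.5)·(0) + (3.5)·(4) + (-2.5)·(-3) + (0.5)·(3)) / 5 = 19/5 = 3.8
  s[C,C] = ((-2)·(-2) + (-2)·(-2) + (0)·(0) + (4)·(4) + (-3)·(-3) + (3)·(3)) / 5 = 42/5 = 8.4
  Sample standard deviations s_i = √(s[i,i]):
  s(A) = √(7.4667) = 2.7325
  s(B) = √(9.1) = 3.0166
  s(C) = √(8.4) = 2.8983

Step 3 — r_{ij} = s_{ij} / (s_i · s_j):
  r[A,A] = 1 (diagonal).
  r[A,B] = -6.6 / (2.7325 · 3.0166) = -6.6 / 8.243 = -0.8007
  r[A,C] = -1.2 / (2.7325 · 2.8983) = -1.2 / 7.9196 = -0.1515
  r[B,B] = 1 (diagonal).
  r[B,C] = 3.8 / (3.0166 · 2.8983) = 3.8 / 8.743 = 0.4346
  r[C,C] = 1 (diagonal).

R is symmetric with unit diagonal. Assembling:

R = [[1, -0.8007, -0.1515],
 [-0.8007, 1, 0.4346],
 [-0.1515, 0.4346, 1]]


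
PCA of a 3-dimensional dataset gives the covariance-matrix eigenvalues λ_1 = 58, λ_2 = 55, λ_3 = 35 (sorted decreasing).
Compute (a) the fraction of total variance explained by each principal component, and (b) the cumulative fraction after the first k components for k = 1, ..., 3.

Step 1 — total variance = trace(Sigma) = Σ λ_i = 58 + 55 + 35 = 148.

Step 2 — fraction explained by component i = λ_i / Σ λ:
  PC1: 58/148 = 0.3919
  PC2: 55/148 = 0.3716
  PC3: 35/148 = 0.2365

Step 3 — cumulative fraction after k components = (λ_1 + ... + λ_k) / Σ λ:
  k = 1: 58/148 = 0.3919
  k = 2: (58 + 55)/148 = 113/148 = 0.7635
  k = 3: (58 + 55 + 35)/148 = 148/148 = 1

Summary (fraction, with percent):

explained: PC1 0.3919 (39.19%), PC2 0.3716 (37.16%), PC3 0.2365 (23.65%);  cumulative: 0.3919, 0.7635, 1


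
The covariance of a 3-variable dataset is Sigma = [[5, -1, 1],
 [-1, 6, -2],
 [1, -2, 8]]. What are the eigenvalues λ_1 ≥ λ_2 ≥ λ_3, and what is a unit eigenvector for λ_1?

Step 1 — characteristic polynomial p(λ) = det(λI - Sigma) = λ³ - tr·λ² + c_1·λ - det, where tr = trace, c_1 = sum of the principal 2×2 minors, det = det(Sigma):
  tr = 5 + 6 + 8 = 19,
  c_1 = (5·6 - (-1)²) + (5·8 - (1)²) + (6·8 - (-2)²) = 29 + 39 + 44 = 112,
  det = 5·(6·8 - (-2)²) - (-1)·((-1)·8 - (-2)·(1)) + (1)·((-1)·(-2) - 6·(1)) = 5·(44) - (-1)·(-6) + (1)·(-4) = 210.
  So p(λ) = λ³ - 19λ² + 112λ - 210.
Step 2 — look for an integer root (rational root theorem: any rational root is an integer divisor of 210). Testing λ = 5:
  p(5) = 125 - 475 + 560 - 210 = 0  ✓
  Dividing out (λ - 5): p(λ) = (λ - 5)(λ² - 14λ + 42).
Step 3 — remaining eigenvalues from the quadratic λ² - 14λ + 42 = 0:
  Δ = 14² - 4·42 = 196 - 168 = 28,  λ = (14 ± √28)/2 = (14 ± 5.2915)/2 ≈ 9.6458 or 4.3542.
  Sorted: λ_1 = 9.6458,  λ_2 = 5,  λ_3 = 4.3542  (check: sum = 19 = tr ✓).

Step 4 — unit eigenvector for λ_1 ≈ 9.6458: v spans the null space of (Sigma - λ_1 I), whose rows are
  r_1 = (-4.6458, -1, 1),  r_2 = (-1, -3.6458, -2),  r_3 = (1, -2, -1.6458).
  v is orthogonal to every row, so take v ∝ r_1 × r_2 = ((-1)·(-2) - (1)·(-3.6458), (1)·(-1) - (-4.6458)·(-2), (-4.6458)·(-3.6458) - (-1)·(-1)) ≈ (5.6458, -10.2915, 15.9373).
  Let u = (5.6458, -10.2915, 15.9373).
  ||u|| = √((5.6458)² + (-10.2915)² + (15.9373)²) = √(391.7856) ≈ 19.7936,  v_1 = u/||u|| ≈ (0.2852, -0.5199, 0.8052) (||v_1|| = 1).

λ_1 = 9.6458,  λ_2 = 5,  λ_3 = 4.3542;  v_1 ≈ (0.2852, -0.5199, 0.8052)


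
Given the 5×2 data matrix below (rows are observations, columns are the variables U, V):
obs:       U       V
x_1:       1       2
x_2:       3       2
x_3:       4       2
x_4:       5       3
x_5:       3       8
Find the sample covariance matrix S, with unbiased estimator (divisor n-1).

Step 1 — column means:
  mean(U) = (1 + 3 + 4 + 5 + 3) / 5 = 16/5 = 3.2
  mean(V) = (2 + 2 + 2 + 3 + 8) / 5 = 17/5 = 3.4

Step 2 — sample covariance S[i,j] = (1/(n-1)) · Σ_k (x_{k,i} - mean_i) · (x_{k,j} - mean_j), with n-1 = 4.
  S[U,U] = ((-2.2)·(-2.2) + (-0.2)·(-0.2) + (0.8)·(0.8) + (1.8)·(1.8) + (-0.2)·(-0.2)) / 4 = 8.8/4 = 2.2
  S[U,V] = ((-2.2)·(-1.4) + (-0.2)·(-1.4) + (0.8)·(-1.4) + (1.8)·(-0.4) + (-0.2)·(4.6)) / 4 = 0.6/4 = 0.15
  S[V,V] = ((-1.4)·(-1.4) + (-1.4)·(-1.4) + (-1.4)·(-1.4) + (-0.4)·(-0.4) + (4.6)·(4.6)) / 4 = 27.2/4 = 6.8

S is symmetric (S[j,i] = S[i,j]). Assembling:

S = [[2.2, 0.15],
 [0.15, 6.8]]


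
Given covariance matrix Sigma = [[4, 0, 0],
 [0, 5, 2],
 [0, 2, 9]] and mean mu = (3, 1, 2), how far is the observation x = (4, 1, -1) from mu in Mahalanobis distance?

Step 1 — centre the observation: (x - mu) = (1, 0, -3).

Step 2 — invert Sigma (cofactor / det for 3×3, or solve directly):
  Sigma^{-1} = [[0.25, 0, 0],
 [0, 0.2195, -0.0488],
 [0, -0.0488, 0.122]].

Step 3 — form the quadratic (x - mu)^T · Sigma^{-1} · (x - mu):
  Sigma^{-1} · (x - mu) = (0.25, 0.1463, -0.3659).
  (x - mu)^T · [Sigma^{-1} · (x - mu)] = (1)·(0.25) + (0)·(0.1463) + (-3)·(-0.3659) = 1.3476.

Step 4 — take square root: d = √(1.3476) ≈ 1.1608.

d(x, mu) = √(1.3476) ≈ 1.1608


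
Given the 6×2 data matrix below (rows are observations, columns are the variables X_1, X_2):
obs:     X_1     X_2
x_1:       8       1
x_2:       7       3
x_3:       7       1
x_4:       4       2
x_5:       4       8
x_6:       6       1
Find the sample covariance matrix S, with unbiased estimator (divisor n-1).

Step 1 — column means:
  mean(X_1) = (8 + 7 + 7 + 4 + 4 + 6) / 6 = 36/6 = 6
  mean(X_2) = (1 + 3 + 1 + 2 + 8 + 1) / 6 = 16/6 = 2.6667

Step 2 — sample covariance S[i,j] = (1/(n-1)) · Σ_k (x_{k,i} - mean_i) · (x_{k,j} - mean_j), with n-1 = 5.
  S[X_1,X_1] = ((2)·(2) + (1)·(1) + (1)·(1) + (-2)·(-2) + (-2)·(-2) + (0)·(0)) / 5 = 14/5 = 2.8
  S[X_1,X_2] = ((2)·(-1.6667) + (1)·(0.3333) + (1)·(-1.6667) + (-2)·(-0.6667) + (-2)·(5.3333) + (0)·(-1.6667)) / 5 = -14/5 = -2.8
  S[X_2,X_2] = ((-1.6667)·(-1.6667) + (0.3333)·(0.3333) + (-1.6667)·(-1.6667) + (-0.6667)·(-0.6667) + (5.3333)·(5.3333) + (-1.6667)·(-1.6667)) / 5 = 37.3333/5 = 7.4667

S is symmetric (S[j,i] = S[i,j]). Assembling:

S = [[2.8, -2.8],
 [-2.8, 7.4667]]


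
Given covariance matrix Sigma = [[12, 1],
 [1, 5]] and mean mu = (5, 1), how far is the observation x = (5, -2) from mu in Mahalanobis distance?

Step 1 — centre the observation: (x - mu) = (0, -3).

Step 2 — invert Sigma. det(Sigma) = 12·5 - (1)² = 59.
  Sigma^{-1} = (1/det) · [[d, -b], [-b, a]] = [[0.0847, -0.0169],
 [-0.0169, 0.2034]].

Step 3 — form the quadratic (x - mu)^T · Sigma^{-1} · (x - mu):
  Sigma^{-1} · (x - mu) = (0.0508, -0.6102).
  (x - mu)^T · [Sigma^{-1} · (x - mu)] = (0)·(0.0508) + (-3)·(-0.6102) = 1.8305.

Step 4 — take square root: d = √(1.8305) ≈ 1.353.

d(x, mu) = √(1.8305) ≈ 1.353


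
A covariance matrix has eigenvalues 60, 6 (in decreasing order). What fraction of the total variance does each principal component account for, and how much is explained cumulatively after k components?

Step 1 — total variance = trace(Sigma) = Σ λ_i = 60 + 6 = 66.

Step 2 — fraction explained by component i = λ_i / Σ λ:
  PC1: 60/66 = 0.9091
  PC2: 6/66 = 0.0909

Step 3 — cumulative fraction after k components = (λ_1 + ... + λ_k) / Σ λ:
  k = 1: 60/66 = 0.9091
  k = 2: (60 + 6)/66 = 66/66 = 1

Summary (fraction, with percent):

explained: PC1 0.9091 (90.91%), PC2 0.0909 (9.09%);  cumulative: 0.9091, 1


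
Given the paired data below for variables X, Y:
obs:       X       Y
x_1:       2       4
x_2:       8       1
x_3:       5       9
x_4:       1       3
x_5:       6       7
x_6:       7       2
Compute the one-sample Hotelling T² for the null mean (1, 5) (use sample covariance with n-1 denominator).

Step 1 — sample mean vector:
  mean(X) = (2 + 8 + 5 + 1 + 6 + 7) / 6 = 29/6 = 4.8333
  mean(Y) = (4 + 1 + 9 + 3 + 7 + 2) / 6 = 26/6 = 4.3333
  x̄ = (4.8333, 4.3333),  deviation x̄ - mu_0 = (4.8333, 4.3333) - (1, 5) = (3.8333, -0.6667).

Step 2 — sample covariance matrix, S[i,j] = (1/(n-1)) · Σ_k (x_{k,i} - mean_i) · (x_{k,j} - mean_j), divisor n-1 = 5:
  S[X,X] = ((-2.8333)·(-2.8333) + (3.1667)·(3.1667) + (0.1667)·(0.1667) + (-3.8333)·(-3.8333) + (1.1667)·(1.1667) + (2.1667)·(2.1667)) / 5 = 38.8333/5 = 7.7667
  S[X,Y] = ((-2.8333)·(-0.3333) + (3.1667)·(-3.3333) + (0.1667)·(4.6667) + (-3.8333)·(-1.3333) + (1.1667)·(2.6667) + (2.1667)·(-2.3333)) / 5 = -5.6667/5 = -1.1333
  S[Y,Y] = ((-0.3333)·(-0.3333) + (-3.3333)·(-3.3333) + (4.6667)·(4.6667) + (-1.3333)·(-1.3333) + (2.6667)·(2.6667) + (-2.3333)·(-2.3333)) / 5 = 47.3333/5 = 9.4667
  S = [[7.7667, -1.1333],
 [-1.1333, 9.4667]].

Step 3 — invert S. det(S) = 7.7667·9.4667 - (-1.1333)² = 72.24.
  S^{-1} = (1/det) · [[d, -b], [-b, a]] = [[0.131, 0.0157],
 [0.0157, 0.1075]].

Step 4 — quadratic form (x̄ - mu_0)^T · S^{-1} · (x̄ - mu_0):
  S^{-1} · (x̄ - mu_0) = (0.4919, -0.0115),
  (x̄ - mu_0)^T · [...] = (3.8333)·(0.4919) + (-0.6667)·(-0.0115) = 1.8932.

Step 5 — scale by n: T² = 6 · 1.8932 = 11.3594.

T² ≈ 11.3594


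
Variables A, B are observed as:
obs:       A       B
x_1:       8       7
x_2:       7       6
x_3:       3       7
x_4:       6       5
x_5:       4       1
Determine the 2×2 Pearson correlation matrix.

Step 1 — column means:
  mean(A) = (8 + 7 + 3 + 6 + 4) / 5 = 28/5 = 5.6
  mean(B) = (7 + 6 + 7 + 5 + 1) / 5 = 26/5 = 5.2

Step 2 — sample variances and covariances s[i,j] = (1/(n-1)) · Σ_k (x_{k,i} - mean_i) · (x_{k,j} - mean_j), with n-1 = 4:
  s[A,A] = ((2.4)·(2.4) + (1.4)·(1.4) + (-2.6)·(-2.6) + (0.4)·(0.4) + (-1.6)·(-1.6)) / 4 = 17.2/4 = 4.3
  s[A,B] = ((2.4)·(1.8) + (1.4)·(0.8) + (-2.6)·(1.8) + (0.4)·(-0.2) + (-1.6)·(-4.2)) / 4 = 7.4/4 = 1.85
  s[B,B] = ((1.8)·(1.8) + (0.8)·(0.8) + (1.8)·(1.8) + (-0.2)·(-0.2) + (-4.2)·(-4.2)) / 4 = 24.8/4 = 6.2
  Sample standard deviations s_i = √(s[i,i]):
  s(A) = √(4.3) = 2.0736
  s(B) = √(6.2) = 2.49

Step 3 — r_{ij} = s_{ij} / (s_i · s_j):
  r[A,A] = 1 (diagonal).
  r[A,B] = 1.85 / (2.0736 · 2.49) = 1.85 / 5.1633 = 0.3583
  r[B,B] = 1 (diagonal).

R is symmetric with unit diagonal. Assembling:

R = [[1, 0.3583],
 [0.3583, 1]]


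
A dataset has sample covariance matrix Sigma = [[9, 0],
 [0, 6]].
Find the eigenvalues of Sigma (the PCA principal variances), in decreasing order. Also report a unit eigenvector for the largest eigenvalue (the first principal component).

Step 1 — characteristic polynomial of 2×2 Sigma:
  det(Sigma - λI) = λ² - trace · λ + det = 0.
  trace = 9 + 6 = 15, det = 9·6 - (0)² = 54.
Step 2 — discriminant:
  Δ = trace² - 4·det = 225 - 216 = 9.
Step 3 — eigenvalues:
  λ = (trace ± √Δ)/2 = (15 ± 3)/2,
  λ_1 = 9,  λ_2 = 6.

Step 4 — unit eigenvector for λ_1: Sigma is diagonal, so its eigenvectors are the coordinate axes. λ_1 = 9 is the diagonal entry on the first coordinate axis, hence
  v_1 = (1, 0) (||v_1|| = 1).

λ_1 = 9,  λ_2 = 6;  v_1 ≈ (1, 0)


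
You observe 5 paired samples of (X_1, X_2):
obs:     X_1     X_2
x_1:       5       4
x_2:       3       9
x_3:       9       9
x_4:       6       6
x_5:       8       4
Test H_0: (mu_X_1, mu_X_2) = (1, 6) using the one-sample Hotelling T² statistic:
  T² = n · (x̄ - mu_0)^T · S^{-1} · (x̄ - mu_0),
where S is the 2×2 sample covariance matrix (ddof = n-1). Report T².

Step 1 — sample mean vector:
  mean(X_1) = (5 + 3 + 9 + 6 + 8) / 5 = 31/5 = 6.2
  mean(X_2) = (4 + 9 + 9 + 6 + 4) / 5 = 32/5 = 6.4
  x̄ = (6.2, 6.4),  deviation x̄ - mu_0 = (6.2, 6.4) - (1, 6) = (5.2, 0.4).

Step 2 — sample covariance matrix, S[i,j] = (1/(n-1)) · Σ_k (x_{k,i} - mean_i) · (x_{k,j} - mean_j), divisor n-1 = 4:
  S[X_1,X_1] = ((-1.2)·(-1.2) + (-3.2)·(-3.2) + (2.8)·(2.8) + (-0.2)·(-0.2) + (1.8)·(1.8)) / 4 = 22.8/4 = 5.7
  S[X_1,X_2] = ((-1.2)·(-2.4) + (-3.2)·(2.6) + (2.8)·(2.6) + (-0.2)·(-0.4) + (1.8)·(-2.4)) / 4 = -2.4/4 = -0.6
  S[X_2,X_2] = ((-2.4)·(-2.4) + (2.6)·(2.6) + (2.6)·(2.6) + (-0.4)·(-0.4) + (-2.4)·(-2.4)) / 4 = 25.2/4 = 6.3
  S = [[5.7, -0.6],
 [-0.6, 6.3]].

Step 3 — invert S. det(S) = 5.7·6.3 - (-0.6)² = 35.55.
  S^{-1} = (1/det) · [[d, -b], [-b, a]] = [[0.1772, 0.0169],
 [0.0169, 0.1603]].

Step 4 — quadratic form (x̄ - mu_0)^T · S^{-1} · (x̄ - mu_0):
  S^{-1} · (x̄ - mu_0) = (0.9283, 0.1519),
  (x̄ - mu_0)^T · [...] = (5.2)·(0.9283) + (0.4)·(0.1519) = 4.8878.

Step 5 — scale by n: T² = 5 · 4.8878 = 24.4388.

T² ≈ 24.4388


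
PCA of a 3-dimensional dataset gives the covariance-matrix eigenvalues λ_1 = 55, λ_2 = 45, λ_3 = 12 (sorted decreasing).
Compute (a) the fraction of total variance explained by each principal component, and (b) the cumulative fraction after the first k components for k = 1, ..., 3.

Step 1 — total variance = trace(Sigma) = Σ λ_i = 55 + 45 + 12 = 112.

Step 2 — fraction explained by component i = λ_i / Σ λ:
  PC1: 55/112 = 0.4911
  PC2: 45/112 = 0.4018
  PC3: 12/112 = 0.1071

Step 3 — cumulative fraction after k components = (λ_1 + ... + λ_k) / Σ λ:
  k = 1: 55/112 = 0.4911
  k = 2: (55 + 45)/112 = 100/112 = 0.8929
  k = 3: (55 + 45 + 12)/112 = 112/112 = 1

Summary (fraction, with percent):

explained: PC1 0.4911 (49.11%), PC2 0.4018 (40.18%), PC3 0.1071 (10.71%);  cumulative: 0.4911, 0.8929, 1


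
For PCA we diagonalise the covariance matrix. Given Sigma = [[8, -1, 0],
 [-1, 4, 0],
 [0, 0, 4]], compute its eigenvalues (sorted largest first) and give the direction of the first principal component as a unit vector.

Step 1 — characteristic polynomial p(λ) = det(λI - Sigma) = λ³ - tr·λ² + c_1·λ - det, where tr = trace, c_1 = sum of the principal 2×2 minors, det = det(Sigma):
  tr = 8 + 4 + 4 = 16,
  c_1 = (8·4 - (-1)²) + (8·4 - (0)²) + (4·4 - (0)²) = 31 + 32 + 16 = 79,
  det = 8·(4·4 - (0)²) - (-1)·((-1)·4 - (0)·(0)) + (0)·((-1)·(0) - 4·(0)) = 8·(16) - (-1)·(-4) + (0)·(0) = 124.
  So p(λ) = λ³ - 16λ² + 79λ - 124.
Step 2 — look for an integer root (rational root theorem: any rational root is an integer divisor of 124). Testing λ = 4:
  p(4) = 64 - 256 + 316 - 124 = 0  ✓
  Dividing out (λ - 4): p(λ) = (λ - 4)(λ² - 12λ + 31).
Step 3 — remaining eigenvalues from the quadratic λ² - 12λ + 31 = 0:
  Δ = 12² - 4·31 = 144 - 124 = 20,  λ = (12 ± √20)/2 = (12 ± 4.4721)/2 ≈ 8.2361 or 3.7639.
  Sorted: λ_1 = 8.2361,  λ_2 = 4,  λ_3 = 3.7639  (check: sum = 16 = tr ✓).

Step 4 — unit eigenvector for λ_1 ≈ 8.2361: v spans the null space of (Sigma - λ_1 I), whose rows are
  r_1 = (-0.2361, -1, 0),  r_2 = (-1, -4.2361, 0),  r_3 = (0, 0, -4.2361).
  v is orthogonal to every row, so take v ∝ r_1 × r_3 = ((-1)·(-4.2361) - (0)·(0), (0)·(0) - (-0.2361)·(-4.2361), (-0.2361)·(0) - (-1)·(0)) ≈ (4.2361, -1, 0).
  Let u = (4.2361, -1, 0).
  ||u|| = √((4.2361)² + (-1)² + (0)²) = √(18.9443) ≈ 4.3525,  v_1 = u/||u|| ≈ (0.9732, -0.2298, 0) (||v_1|| = 1).

λ_1 = 8.2361,  λ_2 = 4,  λ_3 = 3.7639;  v_1 ≈ (0.9732, -0.2298, 0)


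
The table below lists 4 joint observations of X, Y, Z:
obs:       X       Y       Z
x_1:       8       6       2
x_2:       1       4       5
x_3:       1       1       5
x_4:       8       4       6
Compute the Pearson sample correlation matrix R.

Step 1 — column means:
  mean(X) = (8 + 1 + 1 + 8) / 4 = 18/4 = 4.5
  mean(Y) = (6 + 4 + 1 + 4) / 4 = 15/4 = 3.75
  mean(Z) = (2 + 5 + 5 + 6) / 4 = 18/4 = 4.5

Step 2 — sample variances and covariances s[i,j] = (1/(n-1)) · Σ_k (x_{k,i} - mean_i) · (x_{k,j} - mean_j), with n-1 = 3:
  s[X,X] = ((3.5)·(3.5) + (-3.5)·(-3.5) + (-3.5)·(-3.5) + (3.5)·(3.5)) / 3 = 49/3 = 16.3333
  s[X,Y] = ((3.5)·(2.25) + (-3.5)·(0.25) + (-3.5)·(-2.75) + (3.5)·(0.25)) / 3 = 17.5/3 = 5.8333
  s[X,Z] = ((3.5)·(-2.5) + (-3.5)·(0.5) + (-3.5)·(0.5) + (3.5)·(1.5)) / 3 = -7/3 = -2.3333
  s[Y,Y] = ((2.25)·(2.25) + (0.25)·(0.25) + (-2.75)·(-2.75) + (0.25)·(0.25)) / 3 = 12.75/3 = 4.25
  s[Y,Z] = ((2.25)·(-2.5) + (0.25)·(0.5) + (-2.75)·(0.5) + (0.25)·(1.5)) / 3 = -6.5/3 = -2.1667
  s[Z,Z] = ((-2.5)·(-2.5) + (0.5)·(0.5) + (0.5)·(0.5) + (1.5)·(1.5)) / 3 = 9/3 = 3
  Sample standard deviations s_i = √(s[i,i]):
  s(X) = √(16.3333) = 4.0415
  s(Y) = √(4.25) = 2.0616
  s(Z) = √(3) = 1.7321

Step 3 — r_{ij} = s_{ij} / (s_i · s_j):
  r[X,X] = 1 (diagonal).
  r[X,Y] = 5.8333 / (4.0415 · 2.0616) = 5.8333 / 8.3317 = 0.7001
  r[X,Z] = -2.3333 / (4.0415 · 1.7321) = -2.3333 / 7 = -0.3333
  r[Y,Y] = 1 (diagonal).
  r[Y,Z] = -2.1667 / (2.0616 · 1.7321) = -2.1667 / 3.5707 = -0.6068
  r[Z,Z] = 1 (diagonal).

R is symmetric with unit diagonal. Assembling:

R = [[1, 0.7001, -0.3333],
 [0.7001, 1, -0.6068],
 [-0.3333, -0.6068, 1]]
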